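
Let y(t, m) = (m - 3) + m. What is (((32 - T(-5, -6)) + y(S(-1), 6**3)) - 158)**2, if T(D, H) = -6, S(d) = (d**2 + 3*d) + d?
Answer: 95481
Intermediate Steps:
S(d) = d**2 + 4*d
y(t, m) = -3 + 2*m (y(t, m) = (-3 + m) + m = -3 + 2*m)
(((32 - T(-5, -6)) + y(S(-1), 6**3)) - 158)**2 = (((32 - 1*(-6)) + (-3 + 2*6**3)) - 158)**2 = (((32 + 6) + (-3 + 2*216)) - 158)**2 = ((38 + (-3 + 432)) - 158)**2 = ((38 + 429) - 158)**2 = (467 - 158)**2 = 309**2 = 95481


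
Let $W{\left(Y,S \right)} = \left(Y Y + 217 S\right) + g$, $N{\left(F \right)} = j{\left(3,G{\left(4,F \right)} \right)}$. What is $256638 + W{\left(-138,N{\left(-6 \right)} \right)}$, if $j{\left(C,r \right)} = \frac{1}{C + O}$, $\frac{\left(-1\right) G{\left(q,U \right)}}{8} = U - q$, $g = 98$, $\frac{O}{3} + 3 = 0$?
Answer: $\frac{1654463}{6} \approx 2.7574 \cdot 10^{5}$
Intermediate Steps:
$O = -9$ ($O = -9 + 3 \cdot 0 = -9 + 0 = -9$)
$G{\left(q,U \right)} = - 8 U + 8 q$ ($G{\left(q,U \right)} = - 8 \left(U - q\right) = - 8 U + 8 q$)
$j{\left(C,r \right)} = \frac{1}{-9 + C}$ ($j{\left(C,r \right)} = \frac{1}{C - 9} = \frac{1}{-9 + C}$)
$N{\left(F \right)} = - \frac{1}{6}$ ($N{\left(F \right)} = \frac{1}{-9 + 3} = \frac{1}{-6} = - \frac{1}{6}$)
$W{\left(Y,S \right)} = 98 + Y^{2} + 217 S$ ($W{\left(Y,S \right)} = \left(Y Y + 217 S\right) + 98 = \left(Y^{2} + 217 S\right) + 98 = 98 + Y^{2} + 217 S$)
$256638 + W{\left(-138,N{\left(-6 \right)} \right)} = 256638 + \left(98 + \left(-138\right)^{2} + 217 \left(- \frac{1}{6}\right)\right) = 256638 + \left(98 + 19044 - \frac{217}{6}\right) = 256638 + \frac{114635}{6} = \frac{1654463}{6}$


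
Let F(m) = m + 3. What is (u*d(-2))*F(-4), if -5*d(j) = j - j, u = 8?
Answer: 0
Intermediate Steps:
F(m) = 3 + m
d(j) = 0 (d(j) = -(j - j)/5 = -⅕*0 = 0)
(u*d(-2))*F(-4) = (8*0)*(3 - 4) = 0*(-1) = 0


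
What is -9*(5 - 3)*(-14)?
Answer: 252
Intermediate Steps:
-9*(5 - 3)*(-14) = -9*2*(-14) = -18*(-14) = 252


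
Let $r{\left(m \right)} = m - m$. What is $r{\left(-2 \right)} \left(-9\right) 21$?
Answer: $0$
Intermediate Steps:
$r{\left(m \right)} = 0$
$r{\left(-2 \right)} \left(-9\right) 21 = 0 \left(-9\right) 21 = 0 \cdot 21 = 0$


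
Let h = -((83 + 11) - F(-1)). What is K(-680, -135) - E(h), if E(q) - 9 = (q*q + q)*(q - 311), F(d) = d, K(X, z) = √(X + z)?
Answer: 3625571 + I*√815 ≈ 3.6256e+6 + 28.548*I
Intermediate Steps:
h = -95 (h = -((83 + 11) - 1*(-1)) = -(94 + 1) = -1*95 = -95)
E(q) = 9 + (-311 + q)*(q + q²) (E(q) = 9 + (q*q + q)*(q - 311) = 9 + (q² + q)*(-311 + q) = 9 + (q + q²)*(-311 + q) = 9 + (-311 + q)*(q + q²))
K(-680, -135) - E(h) = √(-680 - 135) - (9 + (-95)³ - 311*(-95) - 310*(-95)²) = √(-815) - (9 - 857375 + 29545 - 310*9025) = I*√815 - (9 - 857375 + 29545 - 2797750) = I*√815 - 1*(-3625571) = I*√815 + 3625571 = 3625571 + I*√815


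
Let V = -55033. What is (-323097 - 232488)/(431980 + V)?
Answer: -185195/125649 ≈ -1.4739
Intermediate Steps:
(-323097 - 232488)/(431980 + V) = (-323097 - 232488)/(431980 - 55033) = -555585/376947 = -555585*1/376947 = -185195/125649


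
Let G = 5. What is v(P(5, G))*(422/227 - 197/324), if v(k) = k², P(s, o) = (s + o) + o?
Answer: 2300225/8172 ≈ 281.48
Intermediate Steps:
P(s, o) = s + 2*o (P(s, o) = (o + s) + o = s + 2*o)
v(P(5, G))*(422/227 - 197/324) = (5 + 2*5)²*(422/227 - 197/324) = (5 + 10)²*(422*(1/227) - 197*1/324) = 15²*(422/227 - 197/324) = 225*(92009/73548) = 2300225/8172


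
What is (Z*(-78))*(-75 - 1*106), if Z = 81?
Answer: 1143558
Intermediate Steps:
(Z*(-78))*(-75 - 1*106) = (81*(-78))*(-75 - 1*106) = -6318*(-75 - 106) = -6318*(-181) = 1143558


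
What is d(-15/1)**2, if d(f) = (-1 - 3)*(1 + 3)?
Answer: 256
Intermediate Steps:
d(f) = -16 (d(f) = -4*4 = -16)
d(-15/1)**2 = (-16)**2 = 256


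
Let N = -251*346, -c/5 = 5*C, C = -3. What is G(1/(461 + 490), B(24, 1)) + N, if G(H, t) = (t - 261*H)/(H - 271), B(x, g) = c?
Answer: -2797752773/32215 ≈ -86846.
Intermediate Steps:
c = 75 (c = -25*(-3) = -5*(-15) = 75)
B(x, g) = 75
G(H, t) = (t - 261*H)/(-271 + H)
N = -86846
G(1/(461 + 490), B(24, 1)) + N = (75 - 261/(461 + 490))/(-271 + 1/(461 + 490)) - 86846 = (75 - 261/951)/(-271 + 1/951) - 86846 = (75 - 261*1/951)/(-271 + 1/951) - 86846 = (75 - 87/317)/(-257720/951) - 86846 = -951/257720*23688/317 - 86846 = -8883/32215 - 86846 = -2797752773/32215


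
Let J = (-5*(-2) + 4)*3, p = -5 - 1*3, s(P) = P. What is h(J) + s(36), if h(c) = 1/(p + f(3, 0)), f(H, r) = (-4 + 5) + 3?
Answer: 143/4 ≈ 35.750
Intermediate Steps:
f(H, r) = 4 (f(H, r) = 1 + 3 = 4)
p = -8 (p = -5 - 3 = -8)
J = 42 (J = (10 + 4)*3 = 14*3 = 42)
h(c) = -1/4 (h(c) = 1/(-8 + 4) = 1/(-4) = -1/4)
h(J) + s(36) = -1/4 + 36 = 143/4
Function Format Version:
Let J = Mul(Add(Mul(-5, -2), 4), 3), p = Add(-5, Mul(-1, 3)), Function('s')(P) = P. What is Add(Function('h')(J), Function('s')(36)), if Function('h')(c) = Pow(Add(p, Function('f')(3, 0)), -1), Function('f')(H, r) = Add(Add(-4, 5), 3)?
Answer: Rational(143, 4) ≈ 35.750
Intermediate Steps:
Function('f')(H, r) = 4 (Function('f')(H, r) = Add(1, 3) = 4)
p = -8 (p = Add(-5, -3) = -8)
J = 42 (J = Mul(Add(10, 4), 3) = Mul(14, 3) = 42)
Function('h')(c) = Rational(-1, 4) (Function('h')(c) = Pow(Add(-8, 4), -1) = Pow(-4, -1) = Rational(-1, 4))
Add(Function('h')(J), Function('s')(36)) = Add(Rational(-1, 4), 36) = Rational(143, 4)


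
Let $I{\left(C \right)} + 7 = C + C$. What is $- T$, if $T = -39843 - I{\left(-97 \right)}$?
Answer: $39642$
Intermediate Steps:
$I{\left(C \right)} = -7 + 2 C$ ($I{\left(C \right)} = -7 + \left(C + C\right) = -7 + 2 C$)
$T = -39642$ ($T = -39843 - \left(-7 + 2 \left(-97\right)\right) = -39843 - \left(-7 - 194\right) = -39843 - -201 = -39843 + 201 = -39642$)
$- T = \left(-1\right) \left(-39642\right) = 39642$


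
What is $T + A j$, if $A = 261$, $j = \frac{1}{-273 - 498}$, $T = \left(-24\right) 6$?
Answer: $- \frac{37095}{257} \approx -144.34$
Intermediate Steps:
$T = -144$
$j = - \frac{1}{771}$ ($j = \frac{1}{-771} = - \frac{1}{771} \approx -0.001297$)
$T + A j = -144 + 261 \left(- \frac{1}{771}\right) = -144 - \frac{87}{257} = - \frac{37095}{257}$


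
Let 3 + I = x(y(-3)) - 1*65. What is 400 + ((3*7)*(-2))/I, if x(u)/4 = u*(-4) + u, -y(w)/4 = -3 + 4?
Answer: 4021/10 ≈ 402.10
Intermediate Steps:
y(w) = -4 (y(w) = -4*(-3 + 4) = -4*1 = -4)
x(u) = -12*u (x(u) = 4*(u*(-4) + u) = 4*(-4*u + u) = 4*(-3*u) = -12*u)
I = -20 (I = -3 + (-12*(-4) - 1*65) = -3 + (48 - 65) = -3 - 17 = -20)
400 + ((3*7)*(-2))/I = 400 + ((3*7)*(-2))/(-20) = 400 + (21*(-2))*(-1/20) = 400 - 42*(-1/20) = 400 + 21/10 = 4021/10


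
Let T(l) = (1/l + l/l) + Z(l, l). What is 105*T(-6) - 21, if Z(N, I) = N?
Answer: -1127/2 ≈ -563.50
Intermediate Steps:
T(l) = 1 + l + 1/l (T(l) = (1/l + l/l) + l = (1/l + 1) + l = (1 + 1/l) + l = 1 + l + 1/l)
105*T(-6) - 21 = 105*(1 - 6 + 1/(-6)) - 21 = 105*(1 - 6 - 1/6) - 21 = 105*(-31/6) - 21 = -1085/2 - 21 = -1127/2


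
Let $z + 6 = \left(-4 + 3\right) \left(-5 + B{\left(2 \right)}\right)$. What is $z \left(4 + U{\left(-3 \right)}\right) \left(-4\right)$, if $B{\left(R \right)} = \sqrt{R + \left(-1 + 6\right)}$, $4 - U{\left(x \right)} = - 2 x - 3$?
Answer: $20 + 20 \sqrt{7} \approx 72.915$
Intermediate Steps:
$U{\left(x \right)} = 7 + 2 x$ ($U{\left(x \right)} = 4 - \left(- 2 x - 3\right) = 4 - \left(-3 - 2 x\right) = 4 + \left(3 + 2 x\right) = 7 + 2 x$)
$B{\left(R \right)} = \sqrt{5 + R}$ ($B{\left(R \right)} = \sqrt{R + 5} = \sqrt{5 + R}$)
$z = -1 - \sqrt{7}$ ($z = -6 + \left(-4 + 3\right) \left(-5 + \sqrt{5 + 2}\right) = -6 - \left(-5 + \sqrt{7}\right) = -6 + \left(5 - \sqrt{7}\right) = -1 - \sqrt{7} \approx -3.6458$)
$z \left(4 + U{\left(-3 \right)}\right) \left(-4\right) = \left(-1 - \sqrt{7}\right) \left(4 + \left(7 + 2 \left(-3\right)\right)\right) \left(-4\right) = \left(-1 - \sqrt{7}\right) \left(4 + \left(7 - 6\right)\right) \left(-4\right) = \left(-1 - \sqrt{7}\right) \left(4 + 1\right) \left(-4\right) = \left(-1 - \sqrt{7}\right) 5 \left(-4\right) = \left(-1 - \sqrt{7}\right) \left(-20\right) = 20 + 20 \sqrt{7}$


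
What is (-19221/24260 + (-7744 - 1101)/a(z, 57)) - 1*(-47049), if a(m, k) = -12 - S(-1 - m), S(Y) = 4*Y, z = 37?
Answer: 1994749412/42455 ≈ 46985.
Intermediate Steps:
a(m, k) = -8 + 4*m (a(m, k) = -12 - 4*(-1 - m) = -12 - (-4 - 4*m) = -12 + (4 + 4*m) = -8 + 4*m)
(-19221/24260 + (-7744 - 1101)/a(z, 57)) - 1*(-47049) = (-19221/24260 + (-7744 - 1101)/(-8 + 4*37)) - 1*(-47049) = (-19221*1/24260 - 8845/(-8 + 148)) + 47049 = (-19221/24260 - 8845/140) + 47049 = (-19221/24260 - 8845*1/140) + 47049 = (-19221/24260 - 1769/28) + 47049 = -2715883/42455 + 47049 = 1994749412/42455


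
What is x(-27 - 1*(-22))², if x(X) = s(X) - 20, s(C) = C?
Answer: 625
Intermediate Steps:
x(X) = -20 + X (x(X) = X - 20 = -20 + X)
x(-27 - 1*(-22))² = (-20 + (-27 - 1*(-22)))² = (-20 + (-27 + 22))² = (-20 - 5)² = (-25)² = 625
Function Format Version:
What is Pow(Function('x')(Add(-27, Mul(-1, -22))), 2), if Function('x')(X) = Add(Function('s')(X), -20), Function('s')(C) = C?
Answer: 625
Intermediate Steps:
Function('x')(X) = Add(-20, X) (Function('x')(X) = Add(X, -20) = Add(-20, X))
Pow(Function('x')(Add(-27, Mul(-1, -22))), 2) = Pow(Add(-20, Add(-27, Mul(-1, -22))), 2) = Pow(Add(-20, Add(-27, 22)), 2) = Pow(Add(-20, -5), 2) = Pow(-25, 2) = 625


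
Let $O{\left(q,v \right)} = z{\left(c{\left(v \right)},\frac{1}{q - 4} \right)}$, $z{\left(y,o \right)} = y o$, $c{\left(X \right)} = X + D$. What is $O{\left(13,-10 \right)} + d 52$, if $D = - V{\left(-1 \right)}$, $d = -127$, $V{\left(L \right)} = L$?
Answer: $-6605$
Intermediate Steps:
$D = 1$ ($D = \left(-1\right) \left(-1\right) = 1$)
$c{\left(X \right)} = 1 + X$ ($c{\left(X \right)} = X + 1 = 1 + X$)
$z{\left(y,o \right)} = o y$
$O{\left(q,v \right)} = \frac{1 + v}{-4 + q}$ ($O{\left(q,v \right)} = \frac{1 + v}{q - 4} = \frac{1 + v}{-4 + q}$)
$O{\left(13,-10 \right)} + d 52 = \frac{1 - 10}{-4 + 13} - 6604 = \frac{1}{9} \left(-9\right) - 6604 = -1 - 6604 = -6605$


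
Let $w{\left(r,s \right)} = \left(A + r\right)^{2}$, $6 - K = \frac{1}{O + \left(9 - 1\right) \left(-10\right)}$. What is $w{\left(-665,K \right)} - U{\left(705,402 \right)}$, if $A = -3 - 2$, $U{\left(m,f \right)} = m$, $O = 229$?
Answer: $448195$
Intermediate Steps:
$A = -5$ ($A = -3 - 2 = -5$)
$K = \frac{893}{149}$ ($K = 6 - \frac{1}{229 + \left(9 - 1\right) \left(-10\right)} = 6 - \frac{1}{229 + 8 \left(-10\right)} = 6 - \frac{1}{229 - 80} = 6 - \frac{1}{149} = \frac{893}{149} \approx 5.9933$)
$w{\left(r,s \right)} = \left(-5 + r\right)^{2}$
$w{\left(-665,K \right)} - U{\left(705,402 \right)} = \left(-5 - 665\right)^{2} - 705 = \left(-670\right)^{2} - 705 = 448900 - 705 = 448195$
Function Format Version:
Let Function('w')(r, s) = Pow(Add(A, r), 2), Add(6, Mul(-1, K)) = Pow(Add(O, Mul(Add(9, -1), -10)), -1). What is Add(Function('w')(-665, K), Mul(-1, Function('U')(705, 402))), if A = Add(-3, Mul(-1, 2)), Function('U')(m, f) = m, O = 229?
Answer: 448195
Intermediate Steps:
A = -5 (A = Add(-3, -2) = -5)
K = Rational(893, 149) (K = Add(6, Mul(-1, Pow(Add(229, Mul(Add(9, -1), -10)), -1))) = Add(6, Mul(-1, Pow(Add(229, Mul(8, -10)), -1))) = Add(6, Mul(-1, Pow(Add(229, -80), -1))) = Add(6, Mul(-1, Pow(149, -1))) = Add(6, Mul(-1, Rational(1, 149))) = Add(6, Rational(-1, 149)) = Rational(893, 149) ≈ 5.9933)
Function('w')(r, s) = Pow(Add(-5, r), 2)
Add(Function('w')(-665, K), Mul(-1, Function('U')(705, 402))) = Add(Pow(Add(-5, -665), 2), Mul(-1, 705)) = Add(Pow(-670, 2), -705) = Add(448900, -705) = 448195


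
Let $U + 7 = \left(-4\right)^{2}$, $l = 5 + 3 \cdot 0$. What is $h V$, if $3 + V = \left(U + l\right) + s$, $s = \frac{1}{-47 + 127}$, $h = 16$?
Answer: $\frac{881}{5} \approx 176.2$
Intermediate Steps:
$l = 5$ ($l = 5 + 0 = 5$)
$s = \frac{1}{80} \approx 0.0125$
$U = 9$ ($U = -7 + \left(-4\right)^{2} = -7 + 16 = 9$)
$V = \frac{881}{80}$ ($V = -3 + \left(\left(9 + 5\right) + \frac{1}{80}\right) = -3 + \left(14 + \frac{1}{80}\right) = -3 + \frac{1121}{80} = \frac{881}{80} \approx 11.012$)
$h V = 16 \cdot \frac{881}{80} = \frac{881}{5}$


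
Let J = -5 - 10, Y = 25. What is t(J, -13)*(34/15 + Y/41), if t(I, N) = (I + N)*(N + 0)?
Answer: 643916/615 ≈ 1047.0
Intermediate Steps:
J = -15
t(I, N) = N*(I + N) (t(I, N) = (I + N)*N = N*(I + N))
t(J, -13)*(34/15 + Y/41) = (-13*(-15 - 13))*(34/15 + 25/41) = (-13*(-28))*(34*(1/15) + 25*(1/41)) = 364*(34/15 + 25/41) = 364*(1769/615) = 643916/615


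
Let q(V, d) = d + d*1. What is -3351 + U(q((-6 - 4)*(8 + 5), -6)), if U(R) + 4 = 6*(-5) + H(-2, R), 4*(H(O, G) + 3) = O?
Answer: -6777/2 ≈ -3388.5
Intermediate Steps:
q(V, d) = 2*d (q(V, d) = d + d = 2*d)
H(O, G) = -3 + O/4
U(R) = -75/2 (U(R) = -4 + (6*(-5) + (-3 + (¼)*(-2))) = -4 + (-30 + (-3 - ½)) = -4 + (-30 - 7/2) = -4 - 67/2 = -75/2)
-3351 + U(q((-6 - 4)*(8 + 5), -6)) = -3351 - 75/2 = -6777/2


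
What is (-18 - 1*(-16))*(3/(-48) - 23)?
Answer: 369/8 ≈ 46.125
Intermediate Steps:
(-18 - 1*(-16))*(3/(-48) - 23) = (-18 + 16)*(3*(-1/48) - 23) = -2*(-1/16 - 23) = -2*(-369/16) = 369/8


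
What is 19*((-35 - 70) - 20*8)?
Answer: -5035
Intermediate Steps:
19*((-35 - 70) - 20*8) = 19*(-105 - 160) = 19*(-265) = -5035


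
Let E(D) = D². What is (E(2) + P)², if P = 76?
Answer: 6400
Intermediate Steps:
(E(2) + P)² = (2² + 76)² = (4 + 76)² = 80² = 6400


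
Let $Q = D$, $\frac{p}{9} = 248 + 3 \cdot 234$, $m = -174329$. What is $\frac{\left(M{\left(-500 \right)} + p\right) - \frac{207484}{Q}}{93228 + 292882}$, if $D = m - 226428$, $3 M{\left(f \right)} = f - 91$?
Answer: $\frac{669546141}{30947257054} \approx 0.021635$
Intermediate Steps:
$M{\left(f \right)} = - \frac{91}{3} + \frac{f}{3}$ ($M{\left(f \right)} = \frac{f - 91}{3} = \frac{-91 + f}{3} = - \frac{91}{3} + \frac{f}{3}$)
$p = 8550$ ($p = 9 \left(248 + 3 \cdot 234\right) = 9 \left(248 + 702\right) = 9 \cdot 950 = 8550$)
$D = -400757$ ($D = -174329 - 226428 = -400757$)
$Q = -400757$
$\frac{\left(M{\left(-500 \right)} + p\right) - \frac{207484}{Q}}{93228 + 292882} = \frac{\left(\left(- \frac{91}{3} + \frac{1}{3} \left(-500\right)\right) + 8550\right) - \frac{207484}{-400757}}{93228 + 292882} = \frac{\left(\left(- \frac{91}{3} - \frac{500}{3}\right) + 8550\right) - - \frac{207484}{400757}}{386110} = \left(\left(-197 + 8550\right) + \frac{207484}{400757}\right) \frac{1}{386110} = \left(8353 + \frac{207484}{400757}\right) \frac{1}{386110} = \frac{3347730705}{400757} \cdot \frac{1}{386110} = \frac{669546141}{30947257054}$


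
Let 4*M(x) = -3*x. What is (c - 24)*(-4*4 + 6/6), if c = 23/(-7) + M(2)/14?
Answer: 11505/28 ≈ 410.89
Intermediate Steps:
M(x) = -3*x/4 (M(x) = (-3*x)/4 = -3*x/4)
c = -95/28 (c = 23/(-7) - 3/4*2/14 = 23*(-1/7) - 3/2*1/14 = -23/7 - 3/28 = -95/28 ≈ -3.3929)
(c - 24)*(-4*4 + 6/6) = (-95/28 - 24)*(-4*4 + 6/6) = -767*(-16 + 6*(1/6))/28 = -767*(-16 + 1)/28 = -767/28*(-15) = 11505/28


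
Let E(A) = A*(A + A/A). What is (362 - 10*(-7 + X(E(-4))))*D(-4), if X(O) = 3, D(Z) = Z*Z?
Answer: 6432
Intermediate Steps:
D(Z) = Z²
E(A) = A*(1 + A) (E(A) = A*(A + 1) = A*(1 + A))
(362 - 10*(-7 + X(E(-4))))*D(-4) = (362 - 10*(-7 + 3))*(-4)² = (362 - 10*(-4))*16 = (362 + 40)*16 = 402*16 = 6432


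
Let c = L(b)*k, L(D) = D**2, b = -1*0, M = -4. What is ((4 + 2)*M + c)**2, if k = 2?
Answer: 576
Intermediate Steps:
b = 0
c = 0 (c = 0**2*2 = 0*2 = 0)
((4 + 2)*M + c)**2 = ((4 + 2)*(-4) + 0)**2 = (6*(-4) + 0)**2 = (-24 + 0)**2 = (-24)**2 = 576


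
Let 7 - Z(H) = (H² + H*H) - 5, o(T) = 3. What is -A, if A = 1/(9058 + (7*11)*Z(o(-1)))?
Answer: -1/8596 ≈ -0.00011633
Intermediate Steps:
Z(H) = 12 - 2*H² (Z(H) = 7 - ((H² + H*H) - 5) = 7 - ((H² + H²) - 5) = 7 - (2*H² - 5) = 7 - (-5 + 2*H²) = 7 + (5 - 2*H²) = 12 - 2*H²)
A = 1/8596 (A = 1/(9058 + (7*11)*(12 - 2*3²)) = 1/(9058 + 77*(12 - 2*9)) = 1/(9058 + 77*(12 - 18)) = 1/(9058 + 77*(-6)) = 1/(9058 - 462) = 1/8596 ≈ 0.00011633)
-A = -1*1/8596 = -1/8596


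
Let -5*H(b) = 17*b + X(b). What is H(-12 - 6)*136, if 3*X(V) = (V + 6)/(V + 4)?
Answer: 58208/7 ≈ 8315.4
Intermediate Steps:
X(V) = (6 + V)/(3*(4 + V)) (X(V) = ((V + 6)/(V + 4))/3 = ((6 + V)/(4 + V))/3 = (6 + V)/(3*(4 + V)))
H(b) = -17*b/5 - (6 + b)/(15*(4 + b)) (H(b) = -(17*b + (6 + b)/(3*(4 + b)))/5 = -17*b/5 - (6 + b)/(15*(4 + b)))
H(-12 - 6)*136 = ((-6 - (-12 - 6) - 51*(-12 - 6)*(4 + (-12 - 6)))/(15*(4 + (-12 - 6))))*136 = ((-6 - 1*(-18) - 51*(-18)*(4 - 18))/(15*(4 - 18)))*136 = ((1/15)*(-6 + 18 - 51*(-18)*(-14))/(-14))*136 = ((1/15)*(-1/14)*(-6 + 18 - 12852))*136 = ((1/15)*(-1/14)*(-12840))*136 = (428/7)*136 = 58208/7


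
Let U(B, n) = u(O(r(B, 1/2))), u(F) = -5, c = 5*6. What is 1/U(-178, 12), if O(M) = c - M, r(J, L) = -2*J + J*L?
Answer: -1/5 ≈ -0.20000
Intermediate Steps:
c = 30
O(M) = 30 - M
U(B, n) = -5
1/U(-178, 12) = 1/(-5) = -1/5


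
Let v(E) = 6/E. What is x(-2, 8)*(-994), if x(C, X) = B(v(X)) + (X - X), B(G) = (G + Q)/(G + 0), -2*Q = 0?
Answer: -994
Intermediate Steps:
Q = 0 (Q = -½*0 = 0)
B(G) = 1 (B(G) = (G + 0)/(G + 0) = G/G = 1)
x(C, X) = 1 (x(C, X) = 1 + (X - X) = 1 + 0 = 1)
x(-2, 8)*(-994) = 1*(-994) = -994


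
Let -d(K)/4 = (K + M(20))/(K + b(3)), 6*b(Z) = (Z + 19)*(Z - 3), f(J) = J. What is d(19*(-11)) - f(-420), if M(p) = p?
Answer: 87024/209 ≈ 416.38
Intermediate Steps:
b(Z) = (-3 + Z)*(19 + Z)/6 (b(Z) = ((Z + 19)*(Z - 3))/6 = ((19 + Z)*(-3 + Z))/6 = ((-3 + Z)*(19 + Z))/6 = (-3 + Z)*(19 + Z)/6)
d(K) = -4*(20 + K)/K (d(K) = -4*(K + 20)/(K + (-19/2 + (⅙)*3² + (8/3)*3)) = -4*(20 + K)/(K + (-19/2 + (⅙)*9 + 8)) = -4*(20 + K)/(K + (-19/2 + 3/2 + 8)) = -4*(20 + K)/(K + 0) = -4*(20 + K)/K)
d(19*(-11)) - f(-420) = (-4 - 80/(19*(-11))) - 1*(-420) = (-4 - 80/(-209)) + 420 = (-4 - 80*(-1/209)) + 420 = (-4 + 80/209) + 420 = -756/209 + 420 = 87024/209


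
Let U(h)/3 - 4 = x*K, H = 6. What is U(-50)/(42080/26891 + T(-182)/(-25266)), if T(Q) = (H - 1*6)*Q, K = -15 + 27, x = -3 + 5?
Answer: 564711/10520 ≈ 53.680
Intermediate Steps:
x = 2
K = 12
T(Q) = 0 (T(Q) = (6 - 1*6)*Q = (6 - 6)*Q = 0*Q = 0)
U(h) = 84 (U(h) = 12 + 3*(2*12) = 12 + 3*24 = 12 + 72 = 84)
U(-50)/(42080/26891 + T(-182)/(-25266)) = 84/(42080/26891 + 0/(-25266)) = 84/(42080*(1/26891) + 0*(-1/25266)) = 84/(42080/26891 + 0) = 84/(42080/26891) = 84*(26891/42080) = 564711/10520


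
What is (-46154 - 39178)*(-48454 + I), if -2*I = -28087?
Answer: 2936316786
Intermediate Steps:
I = 28087/2 (I = -1/2*(-28087) = 28087/2 ≈ 14044.)
(-46154 - 39178)*(-48454 + I) = (-46154 - 39178)*(-48454 + 28087/2) = -85332*(-68821/2) = 2936316786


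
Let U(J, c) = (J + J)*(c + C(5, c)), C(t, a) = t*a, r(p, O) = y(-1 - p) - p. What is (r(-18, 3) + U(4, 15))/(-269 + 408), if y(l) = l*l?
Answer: 1027/139 ≈ 7.3885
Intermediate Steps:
y(l) = l²
r(p, O) = (-1 - p)² - p
C(t, a) = a*t
U(J, c) = 12*J*c (U(J, c) = (J + J)*(c + c*5) = (2*J)*(c + 5*c) = (2*J)*(6*c) = 12*J*c)
(r(-18, 3) + U(4, 15))/(-269 + 408) = (((1 - 18)² - 1*(-18)) + 12*4*15)/(-269 + 408) = (((-17)² + 18) + 720)/139 = ((289 + 18) + 720)*(1/139) = (307 + 720)*(1/139) = 1027*(1/139) = 1027/139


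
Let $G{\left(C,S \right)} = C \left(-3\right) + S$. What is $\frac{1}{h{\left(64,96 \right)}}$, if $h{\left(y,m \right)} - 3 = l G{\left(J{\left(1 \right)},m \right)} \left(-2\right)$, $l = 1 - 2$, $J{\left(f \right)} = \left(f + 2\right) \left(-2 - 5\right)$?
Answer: $\frac{1}{321} \approx 0.0031153$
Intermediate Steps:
$J{\left(f \right)} = -14 - 7 f$ ($J{\left(f \right)} = \left(2 + f\right) \left(-7\right) = -14 - 7 f$)
$l = -1$ ($l = 1 - 2 = -1$)
$G{\left(C,S \right)} = S - 3 C$ ($G{\left(C,S \right)} = - 3 C + S = S - 3 C$)
$h{\left(y,m \right)} = 129 + 2 m$ ($h{\left(y,m \right)} = 3 + - (m - 3 \left(-14 - 7\right)) \left(-2\right) = 3 + - (m - -63) \left(-2\right) = 3 + - (m + 63) \left(-2\right) = 3 + - (63 + m) \left(-2\right) = 3 + \left(-63 - m\right) \left(-2\right) = 3 + \left(126 + 2 m\right) = 129 + 2 m$)
$\frac{1}{h{\left(64,96 \right)}} = \frac{1}{129 + 2 \cdot 96} = \frac{1}{129 + 192} = \frac{1}{321}$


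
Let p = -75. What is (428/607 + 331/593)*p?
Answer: -34104075/359951 ≈ -94.746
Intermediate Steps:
(428/607 + 331/593)*p = (428/607 + 331/593)*(-75) = (454721/359951)*(-75) = -34104075/359951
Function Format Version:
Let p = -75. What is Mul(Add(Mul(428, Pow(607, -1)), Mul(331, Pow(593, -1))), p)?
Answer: Rational(-34104075, 359951) ≈ -94.746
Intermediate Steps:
Mul(Add(Mul(428, Pow(607, -1)), Mul(331, Pow(593, -1))), p) = Mul(Add(Mul(428, Pow(607, -1)), Mul(331, Pow(593, -1))), -75) = Mul(Add(Mul(428, Rational(1, 607)), Mul(331, Rational(1, 593))), -75) = Mul(Add(Rational(428, 607), Rational(331, 593)), -75) = Mul(Rational(454721, 359951), -75) = Rational(-34104075, 359951)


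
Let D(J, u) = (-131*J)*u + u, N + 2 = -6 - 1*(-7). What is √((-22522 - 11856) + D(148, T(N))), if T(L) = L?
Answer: I*√14991 ≈ 122.44*I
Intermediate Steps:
N = -1 (N = -2 + (-6 - 1*(-7)) = -2 + (-6 + 7) = -2 + 1 = -1)
D(J, u) = u - 131*J*u (D(J, u) = -131*J*u + u = u - 131*J*u)
√((-22522 - 11856) + D(148, T(N))) = √((-22522 - 11856) - (1 - 131*148)) = √(-34378 - (1 - 19388)) = √(-34378 - 1*(-19387)) = √(-34378 + 19387) = √(-14991) = I*√14991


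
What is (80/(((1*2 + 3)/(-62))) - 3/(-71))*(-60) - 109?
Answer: 4218001/71 ≈ 59408.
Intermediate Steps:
(80/(((1*2 + 3)/(-62))) - 3/(-71))*(-60) - 109 = (80/(((2 + 3)*(-1/62))) - 3*(-1/71))*(-60) - 109 = (80/((5*(-1/62))) + 3/71)*(-60) - 109 = (80/(-5/62) + 3/71)*(-60) - 109 = (80*(-62/5) + 3/71)*(-60) - 109 = (-992 + 3/71)*(-60) - 109 = -70429/71*(-60) - 109 = 4225740/71 - 109 = 4218001/71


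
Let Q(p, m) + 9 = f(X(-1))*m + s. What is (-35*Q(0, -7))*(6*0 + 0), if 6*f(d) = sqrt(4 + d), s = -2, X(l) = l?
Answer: 0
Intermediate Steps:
f(d) = sqrt(4 + d)/6
Q(p, m) = -11 + m*sqrt(3)/6 (Q(p, m) = -9 + ((sqrt(4 - 1)/6)*m - 2) = -9 + ((sqrt(3)/6)*m - 2) = -9 + (m*sqrt(3)/6 - 2) = -9 + (-2 + m*sqrt(3)/6) = -11 + m*sqrt(3)/6)
(-35*Q(0, -7))*(6*0 + 0) = (-35*(-11 + (1/6)*(-7)*sqrt(3)))*(6*0 + 0) = (-35*(-11 - 7*sqrt(3)/6))*(0 + 0) = (385 + 245*sqrt(3)/6)*0 = 0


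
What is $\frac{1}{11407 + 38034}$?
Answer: $\frac{1}{49441} \approx 2.0226 \cdot 10^{-5}$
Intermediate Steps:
$\frac{1}{11407 + 38034} = \frac{1}{49441}$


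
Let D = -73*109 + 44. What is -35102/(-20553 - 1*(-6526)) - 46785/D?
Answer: 934015321/110995651 ≈ 8.4149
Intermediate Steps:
D = -7913 (D = -7957 + 44 = -7913)
-35102/(-20553 - 1*(-6526)) - 46785/D = -35102/(-20553 - 1*(-6526)) - 46785/(-7913) = -35102/(-20553 + 6526) - 46785*(-1/7913) = -35102/(-14027) + 46785/7913 = -35102*(-1/14027) + 46785/7913 = 35102/14027 + 46785/7913 = 934015321/110995651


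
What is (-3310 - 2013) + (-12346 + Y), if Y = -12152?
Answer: -29821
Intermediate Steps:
(-3310 - 2013) + (-12346 + Y) = (-3310 - 2013) + (-12346 - 12152) = -5323 - 24498 = -29821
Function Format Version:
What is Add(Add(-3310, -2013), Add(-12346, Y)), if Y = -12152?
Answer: -29821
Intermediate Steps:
Add(Add(-3310, -2013), Add(-12346, Y)) = Add(Add(-3310, -2013), Add(-12346, -12152)) = Add(-5323, -24498) = -29821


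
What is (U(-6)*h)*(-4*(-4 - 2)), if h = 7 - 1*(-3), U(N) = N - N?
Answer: 0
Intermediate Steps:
U(N) = 0
h = 10 (h = 7 + 3 = 10)
(U(-6)*h)*(-4*(-4 - 2)) = (0*10)*(-4*(-4 - 2)) = 0*(-4*(-6)) = 0*24 = 0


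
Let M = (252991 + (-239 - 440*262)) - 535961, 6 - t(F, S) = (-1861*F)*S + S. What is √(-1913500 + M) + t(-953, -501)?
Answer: 888540540 + I*√2311989 ≈ 8.8854e+8 + 1520.5*I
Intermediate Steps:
t(F, S) = 6 - S + 1861*F*S (t(F, S) = 6 - ((-1861*F)*S + S) = 6 - (-1861*F*S + S) = 6 - (S - 1861*F*S) = 6 + (-S + 1861*F*S) = 6 - S + 1861*F*S)
M = -398489 (M = (252991 + (-239 - 115280)) - 535961 = (252991 - 115519) - 535961 = 137472 - 535961 = -398489)
√(-1913500 + M) + t(-953, -501) = √(-1913500 - 398489) + (6 - 1*(-501) + 1861*(-953)*(-501)) = √(-2311989) + (6 + 501 + 888540033) = I*√2311989 + 888540540 = 888540540 + I*√2311989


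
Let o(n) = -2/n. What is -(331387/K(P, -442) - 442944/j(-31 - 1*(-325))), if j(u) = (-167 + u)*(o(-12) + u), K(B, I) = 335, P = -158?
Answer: -14678347109/15018385 ≈ -977.36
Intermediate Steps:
j(u) = (-167 + u)*(⅙ + u) (j(u) = (-167 + u)*(-2/(-12) + u) = (-167 + u)*(-2*(-1/12) + u) = (-167 + u)*(⅙ + u))
-(331387/K(P, -442) - 442944/j(-31 - 1*(-325))) = -(331387/335 - 442944/(-167/6 + (-31 - 1*(-325))² - 1001*(-31 - 1*(-325))/6)) = -(331387*(1/335) - 442944/(-167/6 + (-31 + 325)² - 1001*(-31 + 325)/6)) = -(331387/335 - 442944/(-167/6 + 294² - 1001/6*294)) = -(331387/335 - 442944/(-167/6 + 86436 - 49049)) = -(331387/335 - 442944/224155/6) = -(331387/335 - 442944*6/224155) = -(331387/335 - 2657664/224155) = -1*14678347109/15018385 = -14678347109/15018385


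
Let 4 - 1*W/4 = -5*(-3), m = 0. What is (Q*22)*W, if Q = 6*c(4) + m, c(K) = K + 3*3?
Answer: -75504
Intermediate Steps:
c(K) = 9 + K (c(K) = K + 9 = 9 + K)
Q = 78 (Q = 6*(9 + 4) + 0 = 6*13 + 0 = 78 + 0 = 78)
W = -44 (W = 16 - (-20)*(-3) = 16 - 4*15 = 16 - 60 = -44)
(Q*22)*W = (78*22)*(-44) = 1716*(-44) = -75504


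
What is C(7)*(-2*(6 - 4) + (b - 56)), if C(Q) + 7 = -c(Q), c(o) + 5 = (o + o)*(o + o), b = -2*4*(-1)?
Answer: 10296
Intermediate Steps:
b = 8 (b = -8*(-1) = 8)
c(o) = -5 + 4*o**2 (c(o) = -5 + (o + o)*(o + o) = -5 + (2*o)*(2*o) = -5 + 4*o**2)
C(Q) = -2 - 4*Q**2 (C(Q) = -7 - (-5 + 4*Q**2) = -7 + (5 - 4*Q**2) = -2 - 4*Q**2)
C(7)*(-2*(6 - 4) + (b - 56)) = (-2 - 4*7**2)*(-2*(6 - 4) + (8 - 56)) = (-2 - 4*49)*(-2*2 - 48) = (-2 - 196)*(-4 - 48) = -198*(-52) = 10296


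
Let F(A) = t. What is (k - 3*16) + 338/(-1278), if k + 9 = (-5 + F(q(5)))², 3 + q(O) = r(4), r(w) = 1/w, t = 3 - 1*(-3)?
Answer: -35953/639 ≈ -56.264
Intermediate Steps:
t = 6 (t = 3 + 3 = 6)
q(O) = -11/4 (q(O) = -3 + 1/4 = -3 + ¼ = -11/4)
F(A) = 6
k = -8 (k = -9 + (-5 + 6)² = -9 + 1² = -9 + 1 = -8)
(k - 3*16) + 338/(-1278) = (-8 - 3*16) + 338/(-1278) = (-8 - 48) - 1/1278*338 = -56 - 169/639 = -35953/639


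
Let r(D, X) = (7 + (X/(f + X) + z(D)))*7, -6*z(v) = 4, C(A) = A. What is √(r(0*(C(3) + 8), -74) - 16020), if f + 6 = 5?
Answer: I*√399219/5 ≈ 126.37*I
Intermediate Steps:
f = -1 (f = -6 + 5 = -1)
z(v) = -⅔ (z(v) = -⅙*4 = -⅔)
r(D, X) = 133/3 + 7*X/(-1 + X) (r(D, X) = (7 + (X/(-1 + X) - ⅔))*7 = (7 + (-⅔ + X/(-1 + X)))*7 = (19/3 + X/(-1 + X))*7 = 133/3 + 7*X/(-1 + X))
√(r(0*(C(3) + 8), -74) - 16020) = √(7*(-19 + 22*(-74))/(3*(-1 - 74)) - 16020) = √((7/3)*(-19 - 1628)/(-75) - 16020) = √((7/3)*(-1/75)*(-1647) - 16020) = √(1281/25 - 16020) = √(-399219/25) = I*√399219/5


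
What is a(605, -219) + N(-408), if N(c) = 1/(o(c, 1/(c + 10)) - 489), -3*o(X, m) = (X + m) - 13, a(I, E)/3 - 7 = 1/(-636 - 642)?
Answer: 1241119157/59115594 ≈ 20.995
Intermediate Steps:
a(I, E) = 8945/426 (a(I, E) = 21 + 3/(-636 - 642) = 21 + 3/(-1278) = 21 + 3*(-1/1278) = 21 - 1/426 = 8945/426)
o(X, m) = 13/3 - X/3 - m/3 (o(X, m) = -((X + m) - 13)/3 = -(-13 + X + m)/3 = 13/3 - X/3 - m/3)
N(c) = 1/(-1454/3 - c/3 - 1/(3*(10 + c))) (N(c) = 1/((13/3 - c/3 - 1/(3*(c + 10))) - 489) = 1/((13/3 - c/3 - 1/(3*(10 + c))) - 489) = 1/(-1454/3 - c/3 - 1/(3*(10 + c))))
a(605, -219) + N(-408) = 8945/426 + 3*(-10 - 1*(-408))/(1 + (10 - 408)*(1454 - 408)) = 8945/426 + 3*(-10 + 408)/(1 - 398*1046) = 8945/426 + 3*398/(1 - 416308) = 8945/426 + 3*398/(-416307) = 8945/426 + 3*(-1/416307)*398 = 8945/426 - 398/138769 = 1241119157/59115594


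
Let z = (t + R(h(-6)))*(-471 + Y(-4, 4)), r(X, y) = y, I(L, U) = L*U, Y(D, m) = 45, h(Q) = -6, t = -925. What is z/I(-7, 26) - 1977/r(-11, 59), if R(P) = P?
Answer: -1697112/767 ≈ -2212.7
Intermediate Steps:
z = 396606 (z = (-925 - 6)*(-471 + 45) = -931*(-426) = 396606)
z/I(-7, 26) - 1977/r(-11, 59) = 396606/((-7*26)) - 1977/59 = 396606/(-182) - 1977*1/59 = 396606*(-1/182) - 1977/59 = -28329/13 - 1977/59 = -1697112/767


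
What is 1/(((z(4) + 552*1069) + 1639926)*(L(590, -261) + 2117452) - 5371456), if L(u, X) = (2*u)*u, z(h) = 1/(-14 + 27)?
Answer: 13/81568216549388 ≈ 1.5938e-13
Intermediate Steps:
z(h) = 1/13
L(u, X) = 2*u²
1/(((z(4) + 552*1069) + 1639926)*(L(590, -261) + 2117452) - 5371456) = 1/(((1/13 + 552*1069) + 1639926)*(2*590² + 2117452) - 5371456) = 1/(((1/13 + 590088) + 1639926)*(2*348100 + 2117452) - 5371456) = 1/((7671145/13 + 1639926)*(696200 + 2117452) - 5371456) = 1/((28990183/13)*2813652 - 5371456) = 1/(81568286378316/13 - 5371456) = 1/(81568216549388/13) = 13/81568216549388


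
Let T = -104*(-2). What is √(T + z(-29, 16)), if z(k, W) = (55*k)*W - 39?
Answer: I*√25351 ≈ 159.22*I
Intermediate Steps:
z(k, W) = -39 + 55*W*k (z(k, W) = 55*W*k - 39 = -39 + 55*W*k)
T = 208
√(T + z(-29, 16)) = √(208 + (-39 + 55*16*(-29))) = √(208 + (-39 - 25520)) = √(208 - 25559) = √(-25351) = I*√25351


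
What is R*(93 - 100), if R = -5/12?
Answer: 35/12 ≈ 2.9167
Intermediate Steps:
R = -5/12 (R = -5*1/12 = -5/12 ≈ -0.41667)
R*(93 - 100) = -5*(93 - 100)/12 = -5/12*(-7) = 35/12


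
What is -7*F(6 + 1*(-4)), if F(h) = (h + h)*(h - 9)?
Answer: 196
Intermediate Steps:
F(h) = 2*h*(-9 + h) (F(h) = (2*h)*(-9 + h) = 2*h*(-9 + h))
-7*F(6 + 1*(-4)) = -14*(6 + 1*(-4))*(-9 + (6 + 1*(-4))) = -14*(6 - 4)*(-9 + (6 - 4)) = -14*2*(-9 + 2) = -14*2*(-7) = -7*(-28) = 196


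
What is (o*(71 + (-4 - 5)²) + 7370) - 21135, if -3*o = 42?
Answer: -15893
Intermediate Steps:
o = -14 (o = -⅓*42 = -14)
(o*(71 + (-4 - 5)²) + 7370) - 21135 = (-14*(71 + (-4 - 5)²) + 7370) - 21135 = (-14*(71 + (-9)²) + 7370) - 21135 = (-14*(71 + 81) + 7370) - 21135 = (-14*152 + 7370) - 21135 = (-2128 + 7370) - 21135 = 5242 - 21135 = -15893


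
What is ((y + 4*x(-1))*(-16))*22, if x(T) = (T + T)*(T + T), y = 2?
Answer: -6336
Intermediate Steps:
x(T) = 4*T**2 (x(T) = (2*T)*(2*T) = 4*T**2)
((y + 4*x(-1))*(-16))*22 = ((2 + 4*(4*(-1)**2))*(-16))*22 = ((2 + 4*(4*1))*(-16))*22 = ((2 + 4*4)*(-16))*22 = ((2 + 16)*(-16))*22 = (18*(-16))*22 = -288*22 = -6336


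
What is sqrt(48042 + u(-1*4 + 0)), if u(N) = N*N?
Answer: sqrt(48058) ≈ 219.22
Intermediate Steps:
u(N) = N**2
sqrt(48042 + u(-1*4 + 0)) = sqrt(48042 + (-1*4 + 0)**2) = sqrt(48042 + (-4 + 0)**2) = sqrt(48042 + (-4)**2) = sqrt(48042 + 16) = sqrt(48058)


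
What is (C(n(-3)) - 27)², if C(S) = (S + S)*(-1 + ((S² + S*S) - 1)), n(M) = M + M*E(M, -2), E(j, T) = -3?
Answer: 660969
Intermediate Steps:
n(M) = -2*M (n(M) = M + M*(-3) = M - 3*M = -2*M)
C(S) = 2*S*(-2 + 2*S²) (C(S) = (2*S)*(-1 + ((S² + S²) - 1)) = (2*S)*(-1 + (2*S² - 1)) = (2*S)*(-1 + (-1 + 2*S²)) = (2*S)*(-2 + 2*S²) = 2*S*(-2 + 2*S²))
(C(n(-3)) - 27)² = (4*(-2*(-3))*(-1 + (-2*(-3))²) - 27)² = (4*6*(-1 + 6²) - 27)² = (4*6*(-1 + 36) - 27)² = (4*6*35 - 27)² = (840 - 27)² = 813² = 660969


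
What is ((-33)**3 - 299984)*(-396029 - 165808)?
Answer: 188732846877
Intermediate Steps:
((-33)**3 - 299984)*(-396029 - 165808) = (-35937 - 299984)*(-561837) = -335921*(-561837) = 188732846877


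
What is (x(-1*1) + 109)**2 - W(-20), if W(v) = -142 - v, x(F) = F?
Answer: 11786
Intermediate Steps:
(x(-1*1) + 109)**2 - W(-20) = (-1*1 + 109)**2 - (-142 - 1*(-20)) = (-1 + 109)**2 - (-142 + 20) = 108**2 - 1*(-122) = 11664 + 122 = 11786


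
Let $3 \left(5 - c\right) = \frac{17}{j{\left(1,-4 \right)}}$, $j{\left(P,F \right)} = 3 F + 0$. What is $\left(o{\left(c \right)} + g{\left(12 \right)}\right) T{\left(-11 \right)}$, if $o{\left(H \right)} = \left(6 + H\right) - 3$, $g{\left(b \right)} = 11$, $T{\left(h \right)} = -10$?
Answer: $- \frac{3505}{18} \approx -194.72$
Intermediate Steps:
$j{\left(P,F \right)} = 3 F$
$c = \frac{197}{36}$ ($c = 5 - \frac{17 \frac{1}{3 \left(-4\right)}}{3} = 5 - \frac{17 \frac{1}{-12}}{3} = 5 - \frac{17 \left(- \frac{1}{12}\right)}{3} = 5 - - \frac{17}{36} = 5 + \frac{17}{36} = \frac{197}{36} \approx 5.4722$)
$o{\left(H \right)} = 3 + H$
$\left(o{\left(c \right)} + g{\left(12 \right)}\right) T{\left(-11 \right)} = \left(\left(3 + \frac{197}{36}\right) + 11\right) \left(-10\right) = \left(\frac{305}{36} + 11\right) \left(-10\right) = \frac{701}{36} \left(-10\right) = - \frac{3505}{18}$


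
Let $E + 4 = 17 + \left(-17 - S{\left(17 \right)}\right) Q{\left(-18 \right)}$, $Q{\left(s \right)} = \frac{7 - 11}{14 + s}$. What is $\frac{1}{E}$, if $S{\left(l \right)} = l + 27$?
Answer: $- \frac{1}{48} \approx -0.020833$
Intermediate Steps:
$S{\left(l \right)} = 27 + l$
$Q{\left(s \right)} = - \frac{4}{14 + s}$
$E = -48$ ($E = -4 + \left(17 + \left(-17 - \left(27 + 17\right)\right) \left(- \frac{4}{14 - 18}\right)\right) = -4 + \left(17 + \left(-17 - 44\right) \left(- \frac{4}{-4}\right)\right) = -4 + \left(17 + \left(-17 - 44\right) \left(\left(-4\right) \left(- \frac{1}{4}\right)\right)\right) = -4 + \left(17 - 61\right) = -4 - 44 = -48$)
$\frac{1}{E} = \frac{1}{-48} = - \frac{1}{48}$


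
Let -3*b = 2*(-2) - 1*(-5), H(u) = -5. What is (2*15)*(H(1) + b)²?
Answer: 2560/3 ≈ 853.33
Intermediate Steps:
b = -⅓ (b = -(2*(-2) - 1*(-5))/3 = -(-4 + 5)/3 = -⅓*1 = -⅓ ≈ -0.33333)
(2*15)*(H(1) + b)² = (2*15)*(-5 - ⅓)² = 30*(-16/3)² = 30*(256/9) = 2560/3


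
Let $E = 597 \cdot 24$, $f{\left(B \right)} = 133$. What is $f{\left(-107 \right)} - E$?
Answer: $-14195$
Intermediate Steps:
$E = 14328$
$f{\left(-107 \right)} - E = 133 - 14328 = -14195$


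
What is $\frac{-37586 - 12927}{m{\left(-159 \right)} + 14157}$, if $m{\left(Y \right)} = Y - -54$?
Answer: $- \frac{50513}{14052} \approx -3.5947$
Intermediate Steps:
$m{\left(Y \right)} = 54 + Y$ ($m{\left(Y \right)} = Y + 54 = 54 + Y$)
$\frac{-37586 - 12927}{m{\left(-159 \right)} + 14157} = \frac{-37586 - 12927}{\left(54 - 159\right) + 14157} = - \frac{50513}{-105 + 14157} = - \frac{50513}{14052}$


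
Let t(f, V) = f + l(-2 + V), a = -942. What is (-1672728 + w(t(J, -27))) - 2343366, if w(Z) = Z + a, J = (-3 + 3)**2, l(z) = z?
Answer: -4017065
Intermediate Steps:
J = 0 (J = 0**2 = 0)
t(f, V) = -2 + V + f (t(f, V) = f + (-2 + V) = -2 + V + f)
w(Z) = -942 + Z (w(Z) = Z - 942 = -942 + Z)
(-1672728 + w(t(J, -27))) - 2343366 = (-1672728 + (-942 + (-2 - 27 + 0))) - 2343366 = (-1672728 + (-942 - 29)) - 2343366 = (-1672728 - 971) - 2343366 = -1673699 - 2343366 = -4017065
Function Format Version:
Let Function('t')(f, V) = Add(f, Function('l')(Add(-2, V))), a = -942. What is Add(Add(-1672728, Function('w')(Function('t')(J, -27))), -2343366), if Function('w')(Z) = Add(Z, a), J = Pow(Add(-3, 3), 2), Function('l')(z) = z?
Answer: -4017065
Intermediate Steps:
J = 0 (J = Pow(0, 2) = 0)
Function('t')(f, V) = Add(-2, V, f) (Function('t')(f, V) = Add(f, Add(-2, V)) = Add(-2, V, f))
Function('w')(Z) = Add(-942, Z) (Function('w')(Z) = Add(Z, -942) = Add(-942, Z))
Add(Add(-1672728, Function('w')(Function('t')(J, -27))), -2343366) = Add(Add(-1672728, Add(-942, Add(-2, -27, 0))), -2343366) = Add(Add(-1672728, Add(-942, -29)), -2343366) = Add(Add(-1672728, -971), -2343366) = Add(-1673699, -2343366) = -4017065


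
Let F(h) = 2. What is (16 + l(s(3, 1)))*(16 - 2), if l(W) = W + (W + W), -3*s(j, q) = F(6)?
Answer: 196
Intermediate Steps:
s(j, q) = -⅔ (s(j, q) = -⅓*2 = -⅔)
l(W) = 3*W (l(W) = W + 2*W = 3*W)
(16 + l(s(3, 1)))*(16 - 2) = (16 + 3*(-⅔))*(16 - 2) = (16 - 2)*14 = 14*14 = 196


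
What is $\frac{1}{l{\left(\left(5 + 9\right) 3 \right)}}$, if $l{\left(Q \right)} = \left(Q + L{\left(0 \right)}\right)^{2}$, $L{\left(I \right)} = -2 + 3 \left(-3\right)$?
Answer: $\frac{1}{961} \approx 0.0010406$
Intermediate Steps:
$L{\left(I \right)} = -11$ ($L{\left(I \right)} = -2 - 9 = -11$)
$l{\left(Q \right)} = \left(-11 + Q\right)^{2}$ ($l{\left(Q \right)} = \left(Q - 11\right)^{2} = \left(-11 + Q\right)^{2}$)
$\frac{1}{l{\left(\left(5 + 9\right) 3 \right)}} = \frac{1}{\left(-11 + \left(5 + 9\right) 3\right)^{2}} = \frac{1}{\left(-11 + 14 \cdot 3\right)^{2}} = \frac{1}{\left(-11 + 42\right)^{2}} = \frac{1}{31^{2}} = \frac{1}{961}$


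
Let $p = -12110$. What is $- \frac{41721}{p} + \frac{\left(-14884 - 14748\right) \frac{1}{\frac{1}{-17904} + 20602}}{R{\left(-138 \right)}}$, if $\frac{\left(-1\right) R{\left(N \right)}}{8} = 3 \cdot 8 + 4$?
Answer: $\frac{2202545014881}{638124698110} \approx 3.4516$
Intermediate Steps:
$R{\left(N \right)} = -224$ ($R{\left(N \right)} = - 8 \left(3 \cdot 8 + 4\right) = - 8 \left(24 + 4\right) = \left(-8\right) 28 = -224$)
$- \frac{41721}{p} + \frac{\left(-14884 - 14748\right) \frac{1}{\frac{1}{-17904} + 20602}}{R{\left(-138 \right)}} = - \frac{41721}{-12110} + \frac{\left(-14884 - 14748\right) \frac{1}{\frac{1}{-17904} + 20602}}{-224} = \left(-41721\right) \left(- \frac{1}{12110}\right) + - \frac{29632}{- \frac{1}{17904} + 20602} \left(- \frac{1}{224}\right) = \frac{41721}{12110} + - \frac{29632}{\frac{368858207}{17904}} \left(- \frac{1}{224}\right) = \frac{41721}{12110} + \left(-29632\right) \frac{17904}{368858207} \left(- \frac{1}{224}\right) = \frac{41721}{12110} - - \frac{16579104}{2582007449} = \frac{41721}{12110} + \frac{16579104}{2582007449} = \frac{2202545014881}{638124698110}$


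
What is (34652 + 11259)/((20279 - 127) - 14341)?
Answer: 45911/5811 ≈ 7.9007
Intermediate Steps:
(34652 + 11259)/((20279 - 127) - 14341) = 45911/(20152 - 14341) = 45911/5811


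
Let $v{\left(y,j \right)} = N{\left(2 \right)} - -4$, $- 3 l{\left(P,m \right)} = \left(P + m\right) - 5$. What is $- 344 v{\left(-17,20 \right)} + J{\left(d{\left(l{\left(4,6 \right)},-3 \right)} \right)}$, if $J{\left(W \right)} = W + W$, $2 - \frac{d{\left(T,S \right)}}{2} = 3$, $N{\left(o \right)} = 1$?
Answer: $-1724$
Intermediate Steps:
$l{\left(P,m \right)} = \frac{5}{3} - \frac{P}{3} - \frac{m}{3}$ ($l{\left(P,m \right)} = - \frac{\left(P + m\right) - 5}{3} = - \frac{-5 + P + m}{3} = \frac{5}{3} - \frac{P}{3} - \frac{m}{3}$)
$v{\left(y,j \right)} = 5$ ($v{\left(y,j \right)} = 1 - -4 = 1 + 4 = 5$)
$d{\left(T,S \right)} = -2$ ($d{\left(T,S \right)} = 4 - 6 = -2$)
$J{\left(W \right)} = 2 W$
$- 344 v{\left(-17,20 \right)} + J{\left(d{\left(l{\left(4,6 \right)},-3 \right)} \right)} = \left(-344\right) 5 + 2 \left(-2\right) = -1720 - 4 = -1724$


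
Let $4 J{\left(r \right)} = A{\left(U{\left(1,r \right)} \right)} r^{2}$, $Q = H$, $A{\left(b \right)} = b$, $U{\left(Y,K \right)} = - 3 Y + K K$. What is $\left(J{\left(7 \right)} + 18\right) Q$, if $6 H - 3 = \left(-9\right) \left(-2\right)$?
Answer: $\frac{8141}{4} \approx 2035.3$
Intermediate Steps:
$H = \frac{7}{2}$ ($H = \frac{1}{2} + \frac{\left(-9\right) \left(-2\right)}{6} = \frac{1}{2} + \frac{1}{6} \cdot 18 = \frac{1}{2} + 3 = \frac{7}{2} \approx 3.5$)
$U{\left(Y,K \right)} = K^{2} - 3 Y$ ($U{\left(Y,K \right)} = - 3 Y + K^{2} = K^{2} - 3 Y$)
$Q = \frac{7}{2} \approx 3.5$
$J{\left(r \right)} = \frac{r^{2} \left(-3 + r^{2}\right)}{4}$ ($J{\left(r \right)} = \frac{\left(r^{2} - 3\right) r^{2}}{4} = \frac{\left(-3 + r^{2}\right) r^{2}}{4} = \frac{r^{2} \left(-3 + r^{2}\right)}{4}$)
$\left(J{\left(7 \right)} + 18\right) Q = \left(\frac{7^{2} \left(-3 + 7^{2}\right)}{4} + 18\right) \frac{7}{2} = \left(\frac{1}{4} \cdot 49 \left(-3 + 49\right) + 18\right) \frac{7}{2} = \left(\frac{1}{4} \cdot 49 \cdot 46 + 18\right) \frac{7}{2} = \left(\frac{1127}{2} + 18\right) \frac{7}{2} = \frac{1163}{2} \cdot \frac{7}{2} = \frac{8141}{4}$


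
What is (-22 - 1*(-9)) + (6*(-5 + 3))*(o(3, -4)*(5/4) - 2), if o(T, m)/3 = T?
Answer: -124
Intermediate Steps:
o(T, m) = 3*T
(-22 - 1*(-9)) + (6*(-5 + 3))*(o(3, -4)*(5/4) - 2) = (-22 - 1*(-9)) + (6*(-5 + 3))*((3*3)*(5/4) - 2) = (-22 + 9) + (6*(-2))*(9*(5*(¼)) - 2) = -13 - 12*(9*(5/4) - 2) = -13 - 12*(45/4 - 2) = -13 - 12*37/4 = -13 - 111 = -124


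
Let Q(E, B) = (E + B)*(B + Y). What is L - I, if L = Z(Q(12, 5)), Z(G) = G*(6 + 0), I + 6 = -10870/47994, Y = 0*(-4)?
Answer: 12387887/23997 ≈ 516.23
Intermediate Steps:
Y = 0
I = -149417/23997 (I = -6 - 10870/47994 = -6 - 10870*1/47994 = -6 - 5435/23997 = -149417/23997 ≈ -6.2265)
Q(E, B) = B*(B + E) (Q(E, B) = (E + B)*(B + 0) = (B + E)*B = B*(B + E))
Z(G) = 6*G (Z(G) = G*6 = 6*G)
L = 510 (L = 6*(5*(5 + 12)) = 6*(5*17) = 6*85 = 510)
L - I = 510 - 1*(-149417/23997) = 510 + 149417/23997 = 12387887/23997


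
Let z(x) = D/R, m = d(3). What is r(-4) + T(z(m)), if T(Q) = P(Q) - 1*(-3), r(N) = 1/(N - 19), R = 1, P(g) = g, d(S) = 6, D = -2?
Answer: 22/23 ≈ 0.95652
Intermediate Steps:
m = 6
r(N) = 1/(-19 + N)
z(x) = -2 (z(x) = -2/1 = -2*1 = -2)
T(Q) = 3 + Q (T(Q) = Q - 1*(-3) = Q + 3 = 3 + Q)
r(-4) + T(z(m)) = 1/(-19 - 4) + (3 - 2) = 1/(-23) + 1 = -1/23 + 1 = 22/23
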